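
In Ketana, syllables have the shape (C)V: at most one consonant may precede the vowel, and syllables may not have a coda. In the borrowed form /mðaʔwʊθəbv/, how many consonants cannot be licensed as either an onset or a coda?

4

Syllabifying with onset maximization leaves /m/, /ʔ/, /b/, /v/ stranded (no codas are permitted; onsets are limited to one consonant).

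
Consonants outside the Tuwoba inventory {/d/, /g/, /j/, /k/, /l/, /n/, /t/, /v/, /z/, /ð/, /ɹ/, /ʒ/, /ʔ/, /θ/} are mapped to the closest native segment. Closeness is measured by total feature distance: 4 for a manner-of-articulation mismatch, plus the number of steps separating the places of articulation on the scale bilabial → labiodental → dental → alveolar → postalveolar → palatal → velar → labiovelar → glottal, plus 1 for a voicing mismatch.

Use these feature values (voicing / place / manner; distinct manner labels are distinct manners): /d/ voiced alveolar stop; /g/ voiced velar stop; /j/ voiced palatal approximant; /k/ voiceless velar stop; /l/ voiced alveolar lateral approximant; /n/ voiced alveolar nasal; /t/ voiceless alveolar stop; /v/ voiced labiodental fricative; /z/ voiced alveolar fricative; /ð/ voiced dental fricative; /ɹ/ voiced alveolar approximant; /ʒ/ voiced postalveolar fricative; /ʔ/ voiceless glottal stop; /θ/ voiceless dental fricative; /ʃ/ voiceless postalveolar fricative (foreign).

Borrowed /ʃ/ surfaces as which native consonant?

/ʒ/ is closest: same manner (fricative), place distance 0 (postalveolar→postalveolar), voicing differs (+1); total 1. Next closest is /z/ at distance 2.

ʒ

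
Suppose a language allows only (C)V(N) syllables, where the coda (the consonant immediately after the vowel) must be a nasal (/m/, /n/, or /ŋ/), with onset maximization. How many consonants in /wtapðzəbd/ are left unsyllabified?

Syllabifying with onset maximization leaves /w/, /p/, /ð/, /b/, /d/ stranded (only a nasal (/m/, /n/, or /ŋ/) is licensed in coda position; onsets are limited to one consonant).

5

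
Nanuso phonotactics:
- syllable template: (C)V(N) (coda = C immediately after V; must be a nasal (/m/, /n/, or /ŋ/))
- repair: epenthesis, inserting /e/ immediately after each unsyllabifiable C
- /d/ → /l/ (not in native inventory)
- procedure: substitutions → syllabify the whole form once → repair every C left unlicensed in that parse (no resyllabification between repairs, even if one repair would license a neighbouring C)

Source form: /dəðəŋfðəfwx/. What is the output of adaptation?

Substitution: /d/ → /l/, giving /ləðəŋfðəfwx/.
The consonants /f/, /f/, /w/, /x/ cannot be parsed into a legal (C)V(N) syllable (only a nasal (/m/, /n/, or /ŋ/) is licensed in coda position; onsets are limited to one consonant).
Epenthesis after each stranded consonant: /f/ → /fe/, /f/ → /fe/, /w/ → /we/, /x/ → /xe/.

ləðəŋfeðəfewexe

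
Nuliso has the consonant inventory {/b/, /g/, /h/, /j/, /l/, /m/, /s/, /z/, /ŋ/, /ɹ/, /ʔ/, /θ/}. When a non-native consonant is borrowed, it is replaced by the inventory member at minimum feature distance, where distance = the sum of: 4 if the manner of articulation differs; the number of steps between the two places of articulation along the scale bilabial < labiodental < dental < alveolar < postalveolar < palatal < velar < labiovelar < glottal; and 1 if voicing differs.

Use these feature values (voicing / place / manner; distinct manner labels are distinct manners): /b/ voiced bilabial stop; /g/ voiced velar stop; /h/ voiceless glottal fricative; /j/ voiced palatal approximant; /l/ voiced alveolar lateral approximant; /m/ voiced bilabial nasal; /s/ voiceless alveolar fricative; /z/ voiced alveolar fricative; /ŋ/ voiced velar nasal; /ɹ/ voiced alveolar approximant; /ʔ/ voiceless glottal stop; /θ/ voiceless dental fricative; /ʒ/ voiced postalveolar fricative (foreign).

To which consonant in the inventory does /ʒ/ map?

z

/z/ is closest: same manner (fricative), place distance 1 (postalveolar→alveolar), same voicing; total 1. Next closest is /s/ at distance 2.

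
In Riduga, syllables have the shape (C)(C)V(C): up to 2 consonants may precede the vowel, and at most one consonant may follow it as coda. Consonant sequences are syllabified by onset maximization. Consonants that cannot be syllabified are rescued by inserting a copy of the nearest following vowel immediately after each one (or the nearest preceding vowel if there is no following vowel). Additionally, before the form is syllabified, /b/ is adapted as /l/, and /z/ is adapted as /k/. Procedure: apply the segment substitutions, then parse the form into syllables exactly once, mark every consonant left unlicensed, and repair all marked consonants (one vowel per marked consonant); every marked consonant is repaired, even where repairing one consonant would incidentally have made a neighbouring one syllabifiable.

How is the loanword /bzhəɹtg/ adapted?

Substitution: /b/ → /l/, /z/ → /k/, giving /lkhəɹtg/.
Syllabifying with onset maximization leaves /l/, /t/, /g/ stranded (at most one coda consonant is licensed; onsets may contain at most 2 consonants).
Epenthesis after each stranded consonant: /l/ → /lə/, /t/ → /tə/, /g/ → /gə/.

ləkhəɹtəgə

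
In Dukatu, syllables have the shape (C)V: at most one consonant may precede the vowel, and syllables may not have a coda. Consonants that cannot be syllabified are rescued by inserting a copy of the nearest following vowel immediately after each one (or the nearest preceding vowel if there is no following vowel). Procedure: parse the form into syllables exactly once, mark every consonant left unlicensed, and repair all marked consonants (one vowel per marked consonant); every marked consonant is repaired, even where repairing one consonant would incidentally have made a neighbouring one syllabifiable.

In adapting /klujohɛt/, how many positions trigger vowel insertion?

The unsyllabifiable consonants are /k/, /t/; each receives one epenthetic vowel.

2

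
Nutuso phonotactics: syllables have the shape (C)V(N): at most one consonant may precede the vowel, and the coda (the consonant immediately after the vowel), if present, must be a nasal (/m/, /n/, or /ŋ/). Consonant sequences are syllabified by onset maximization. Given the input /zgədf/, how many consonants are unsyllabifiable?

Under (C)V(N), the unsyllabifiable consonants are /z/, /d/, /f/ (only a nasal (/m/, /n/, or /ŋ/) is licensed in coda position; onsets are limited to one consonant).

3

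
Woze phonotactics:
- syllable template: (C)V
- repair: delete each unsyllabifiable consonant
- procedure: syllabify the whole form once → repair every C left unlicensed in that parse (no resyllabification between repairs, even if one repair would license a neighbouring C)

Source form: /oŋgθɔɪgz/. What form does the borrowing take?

oθɔɪ

Syllabifying with onset maximization leaves /ŋ/, /g/, /g/, /z/ stranded (no codas are permitted; onsets are limited to one consonant).
Each unlicensed consonant is deleted: /ŋ/, /g/, /g/, /z/.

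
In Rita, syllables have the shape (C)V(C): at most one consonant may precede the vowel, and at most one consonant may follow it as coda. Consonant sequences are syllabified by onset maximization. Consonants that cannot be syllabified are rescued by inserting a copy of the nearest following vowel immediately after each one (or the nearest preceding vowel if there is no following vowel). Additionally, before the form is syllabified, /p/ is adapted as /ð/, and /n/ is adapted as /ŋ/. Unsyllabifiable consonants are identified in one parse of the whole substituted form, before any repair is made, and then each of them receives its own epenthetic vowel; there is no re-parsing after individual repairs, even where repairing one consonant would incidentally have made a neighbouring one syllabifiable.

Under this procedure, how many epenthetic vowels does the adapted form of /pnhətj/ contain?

3

After substitution the input is /ðŋhətj/.
The unsyllabifiable consonants are /ð/, /ŋ/, /j/; each receives one epenthetic vowel.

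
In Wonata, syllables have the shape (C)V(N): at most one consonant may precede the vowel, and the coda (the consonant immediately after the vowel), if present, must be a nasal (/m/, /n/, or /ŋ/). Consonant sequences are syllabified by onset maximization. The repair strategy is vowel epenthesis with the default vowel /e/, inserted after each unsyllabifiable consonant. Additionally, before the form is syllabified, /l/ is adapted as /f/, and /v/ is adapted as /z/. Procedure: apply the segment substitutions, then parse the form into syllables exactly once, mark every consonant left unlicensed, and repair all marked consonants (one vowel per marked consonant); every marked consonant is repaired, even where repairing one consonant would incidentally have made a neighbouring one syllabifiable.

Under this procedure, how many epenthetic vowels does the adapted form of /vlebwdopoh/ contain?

4

After substitution the input is /zfebwdopoh/.
The unsyllabifiable consonants are /z/, /b/, /w/, /h/; each receives one epenthetic vowel.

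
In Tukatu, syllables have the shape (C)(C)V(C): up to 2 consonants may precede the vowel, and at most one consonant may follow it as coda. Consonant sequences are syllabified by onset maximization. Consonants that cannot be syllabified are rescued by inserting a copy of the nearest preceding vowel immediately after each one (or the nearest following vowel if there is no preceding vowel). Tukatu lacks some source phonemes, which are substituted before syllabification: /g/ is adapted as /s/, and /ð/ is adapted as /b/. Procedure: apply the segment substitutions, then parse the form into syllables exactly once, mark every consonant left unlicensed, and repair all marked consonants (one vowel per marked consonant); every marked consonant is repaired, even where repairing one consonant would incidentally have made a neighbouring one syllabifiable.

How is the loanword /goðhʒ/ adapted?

Substitution: /g/ → /s/, /ð/ → /b/, giving /sobhʒ/.
Under (C)(C)V(C), the unsyllabifiable consonants are /h/, /ʒ/ (at most one coda consonant is licensed; onsets may contain at most 2 consonants).
Epenthesis after each stranded consonant: /h/ → /ho/, /ʒ/ → /ʒo/.

sobhoʒo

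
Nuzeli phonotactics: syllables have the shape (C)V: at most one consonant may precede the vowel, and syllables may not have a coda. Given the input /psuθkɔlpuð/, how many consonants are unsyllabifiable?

4

The consonants /p/, /θ/, /l/, /ð/ cannot be parsed into a legal (C)V syllable (no codas are permitted; onsets are limited to one consonant).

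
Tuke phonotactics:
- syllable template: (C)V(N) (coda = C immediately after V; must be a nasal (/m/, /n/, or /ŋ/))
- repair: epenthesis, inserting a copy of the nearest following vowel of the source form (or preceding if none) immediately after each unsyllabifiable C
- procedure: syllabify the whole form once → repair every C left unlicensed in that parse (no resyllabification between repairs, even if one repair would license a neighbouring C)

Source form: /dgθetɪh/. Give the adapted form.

degeθetɪhɪ

The consonants /d/, /g/, /h/ cannot be parsed into a legal (C)V(N) syllable (only a nasal (/m/, /n/, or /ŋ/) is licensed in coda position; onsets are limited to one consonant).
Inserting the epenthetic vowel yields /d/ → /de/, /g/ → /ge/, /h/ → /hɪ/.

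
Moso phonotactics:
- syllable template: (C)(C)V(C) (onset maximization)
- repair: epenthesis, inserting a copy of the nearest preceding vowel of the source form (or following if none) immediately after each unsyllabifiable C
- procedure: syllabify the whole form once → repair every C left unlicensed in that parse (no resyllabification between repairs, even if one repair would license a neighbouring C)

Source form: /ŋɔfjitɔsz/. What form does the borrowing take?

The consonants /z/ cannot be parsed into a legal (C)(C)V(C) syllable (at most one coda consonant is licensed; onsets may contain at most 2 consonants).
Epenthesis after each stranded consonant: /z/ → /zɔ/.

ŋɔfjitɔszɔ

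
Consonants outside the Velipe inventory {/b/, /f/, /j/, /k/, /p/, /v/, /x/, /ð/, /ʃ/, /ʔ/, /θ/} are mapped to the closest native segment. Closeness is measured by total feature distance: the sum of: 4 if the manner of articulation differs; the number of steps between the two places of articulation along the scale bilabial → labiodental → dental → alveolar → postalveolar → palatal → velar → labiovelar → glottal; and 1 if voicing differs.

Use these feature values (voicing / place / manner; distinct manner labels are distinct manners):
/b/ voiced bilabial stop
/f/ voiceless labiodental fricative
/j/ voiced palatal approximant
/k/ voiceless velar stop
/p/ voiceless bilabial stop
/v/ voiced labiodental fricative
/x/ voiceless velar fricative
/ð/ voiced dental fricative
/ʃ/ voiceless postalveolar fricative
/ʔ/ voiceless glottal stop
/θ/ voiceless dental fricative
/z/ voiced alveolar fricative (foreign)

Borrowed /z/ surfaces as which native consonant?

ð

/ð/ is closest: same manner (fricative), place distance 1 (alveolar→dental), same voicing; total 1. Next closest is /v/ at distance 2.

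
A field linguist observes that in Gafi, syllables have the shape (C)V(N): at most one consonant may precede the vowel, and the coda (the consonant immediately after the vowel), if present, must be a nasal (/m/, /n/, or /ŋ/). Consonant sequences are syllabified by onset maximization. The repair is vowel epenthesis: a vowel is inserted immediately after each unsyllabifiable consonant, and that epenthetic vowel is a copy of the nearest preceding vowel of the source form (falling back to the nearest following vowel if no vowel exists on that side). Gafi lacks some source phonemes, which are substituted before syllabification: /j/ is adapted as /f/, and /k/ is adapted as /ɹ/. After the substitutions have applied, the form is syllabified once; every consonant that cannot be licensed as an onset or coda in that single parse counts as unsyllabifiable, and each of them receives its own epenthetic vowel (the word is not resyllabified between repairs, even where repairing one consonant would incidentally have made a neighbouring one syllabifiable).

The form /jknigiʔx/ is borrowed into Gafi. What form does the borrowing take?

Substitution: /j/ → /f/, /k/ → /ɹ/, giving /fɹnigiʔx/.
Syllabifying with onset maximization leaves /f/, /ɹ/, /ʔ/, /x/ stranded (only a nasal (/m/, /n/, or /ŋ/) is licensed in coda position; onsets are limited to one consonant).
Each unlicensed consonant becomes the onset of a new syllable: /f/ → /fi/, /ɹ/ → /ɹi/, /ʔ/ → /ʔi/, /x/ → /xi/.

fiɹinigiʔixi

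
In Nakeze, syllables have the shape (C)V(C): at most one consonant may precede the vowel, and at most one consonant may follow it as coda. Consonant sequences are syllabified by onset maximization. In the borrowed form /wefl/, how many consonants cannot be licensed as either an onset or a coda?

1

Syllabifying with onset maximization leaves /l/ stranded (at most one coda consonant is licensed; onsets are limited to one consonant).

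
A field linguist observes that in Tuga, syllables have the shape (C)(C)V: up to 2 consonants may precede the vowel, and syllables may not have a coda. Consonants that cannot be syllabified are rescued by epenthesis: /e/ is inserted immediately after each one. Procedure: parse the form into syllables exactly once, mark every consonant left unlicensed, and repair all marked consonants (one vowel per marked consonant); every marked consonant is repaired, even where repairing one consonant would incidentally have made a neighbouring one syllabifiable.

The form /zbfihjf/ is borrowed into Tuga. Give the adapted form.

Under (C)(C)V, the unsyllabifiable consonants are /z/, /h/, /j/, /f/ (no codas are permitted; onsets may contain at most 2 consonants).
Inserting the epenthetic vowel yields /z/ → /ze/, /h/ → /he/, /j/ → /je/, /f/ → /fe/.

zebfihejefe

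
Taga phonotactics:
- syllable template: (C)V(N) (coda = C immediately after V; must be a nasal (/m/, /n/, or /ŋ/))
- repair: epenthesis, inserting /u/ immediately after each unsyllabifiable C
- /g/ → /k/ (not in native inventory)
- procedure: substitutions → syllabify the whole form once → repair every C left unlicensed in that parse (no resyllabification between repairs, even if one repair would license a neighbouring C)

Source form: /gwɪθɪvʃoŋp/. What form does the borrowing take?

kuwɪθɪvuʃoŋpu

Substitution: /g/ → /k/, giving /kwɪθɪvʃoŋp/.
The consonants /k/, /v/, /p/ cannot be parsed into a legal (C)V(N) syllable (only a nasal (/m/, /n/, or /ŋ/) is licensed in coda position; onsets are limited to one consonant).
Each unlicensed consonant becomes the onset of a new syllable: /k/ → /ku/, /v/ → /vu/, /p/ → /pu/.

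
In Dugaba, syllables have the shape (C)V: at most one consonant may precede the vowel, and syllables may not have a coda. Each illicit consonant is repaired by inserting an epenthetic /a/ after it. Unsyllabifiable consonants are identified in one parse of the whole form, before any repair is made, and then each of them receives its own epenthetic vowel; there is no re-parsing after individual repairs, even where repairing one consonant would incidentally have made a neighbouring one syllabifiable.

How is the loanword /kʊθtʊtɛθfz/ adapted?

Under (C)V, the unsyllabifiable consonants are /θ/, /θ/, /f/, /z/ (no codas are permitted; onsets are limited to one consonant).
Epenthesis after each stranded consonant: /θ/ → /θa/, /θ/ → /θa/, /f/ → /fa/, /z/ → /za/.

kʊθatʊtɛθafaza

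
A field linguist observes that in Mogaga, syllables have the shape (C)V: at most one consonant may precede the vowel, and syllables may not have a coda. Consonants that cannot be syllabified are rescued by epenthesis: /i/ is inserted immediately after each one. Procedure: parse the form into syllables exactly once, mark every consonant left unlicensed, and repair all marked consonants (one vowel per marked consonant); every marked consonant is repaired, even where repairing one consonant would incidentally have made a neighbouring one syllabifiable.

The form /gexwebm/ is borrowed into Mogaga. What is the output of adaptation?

gexiwebimi

Syllabifying with onset maximization leaves /x/, /b/, /m/ stranded (no codas are permitted; onsets are limited to one consonant).
Each unlicensed consonant becomes the onset of a new syllable: /x/ → /xi/, /b/ → /bi/, /m/ → /mi/.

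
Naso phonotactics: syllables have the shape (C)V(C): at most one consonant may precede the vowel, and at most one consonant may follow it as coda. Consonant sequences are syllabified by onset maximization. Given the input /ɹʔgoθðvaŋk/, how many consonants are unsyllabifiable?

4

Syllabifying with onset maximization leaves /ɹ/, /ʔ/, /ð/, /k/ stranded (at most one coda consonant is licensed; onsets are limited to one consonant).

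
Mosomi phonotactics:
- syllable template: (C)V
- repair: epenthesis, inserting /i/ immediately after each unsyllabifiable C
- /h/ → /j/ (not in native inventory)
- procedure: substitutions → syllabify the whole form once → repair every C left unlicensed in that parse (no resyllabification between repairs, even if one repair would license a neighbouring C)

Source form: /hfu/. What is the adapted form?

Substitution: /h/ → /j/, giving /jfu/.
Under (C)V, the unsyllabifiable consonants are /j/ (no codas are permitted; onsets are limited to one consonant).
Inserting the epenthetic vowel yields /j/ → /ji/.

jifu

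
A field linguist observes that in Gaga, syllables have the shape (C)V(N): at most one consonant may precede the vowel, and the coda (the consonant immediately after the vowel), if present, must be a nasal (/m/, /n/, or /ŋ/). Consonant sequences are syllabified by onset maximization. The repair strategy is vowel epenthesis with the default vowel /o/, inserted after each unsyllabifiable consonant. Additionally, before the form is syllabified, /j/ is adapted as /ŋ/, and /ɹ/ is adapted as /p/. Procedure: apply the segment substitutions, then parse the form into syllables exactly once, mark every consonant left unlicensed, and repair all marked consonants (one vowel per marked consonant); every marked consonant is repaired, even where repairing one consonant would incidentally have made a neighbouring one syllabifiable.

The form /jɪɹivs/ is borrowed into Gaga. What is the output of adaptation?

Substitution: /j/ → /ŋ/, /ɹ/ → /p/, giving /ŋɪpivs/.
Under (C)V(N), the unsyllabifiable consonants are /v/, /s/ (only a nasal (/m/, /n/, or /ŋ/) is licensed in coda position; onsets are limited to one consonant).
Each unlicensed consonant becomes the onset of a new syllable: /v/ → /vo/, /s/ → /so/.

ŋɪpivoso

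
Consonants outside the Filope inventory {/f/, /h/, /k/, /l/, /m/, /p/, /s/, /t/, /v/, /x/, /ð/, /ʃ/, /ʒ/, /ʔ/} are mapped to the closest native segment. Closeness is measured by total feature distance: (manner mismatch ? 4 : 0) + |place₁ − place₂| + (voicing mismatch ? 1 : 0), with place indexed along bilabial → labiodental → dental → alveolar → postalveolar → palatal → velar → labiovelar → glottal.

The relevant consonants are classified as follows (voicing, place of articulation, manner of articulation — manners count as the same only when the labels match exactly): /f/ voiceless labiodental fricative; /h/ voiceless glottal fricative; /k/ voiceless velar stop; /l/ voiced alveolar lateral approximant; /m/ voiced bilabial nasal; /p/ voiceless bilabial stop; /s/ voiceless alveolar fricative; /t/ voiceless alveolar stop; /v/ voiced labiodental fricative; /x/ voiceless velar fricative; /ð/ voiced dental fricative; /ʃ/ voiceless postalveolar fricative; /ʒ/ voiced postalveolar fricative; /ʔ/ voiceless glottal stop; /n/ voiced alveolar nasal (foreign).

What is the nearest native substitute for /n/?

m

/m/ is closest: same manner (nasal), place distance 3 (alveolar→bilabial), same voicing; total 3. Next closest is /l/ at distance 4.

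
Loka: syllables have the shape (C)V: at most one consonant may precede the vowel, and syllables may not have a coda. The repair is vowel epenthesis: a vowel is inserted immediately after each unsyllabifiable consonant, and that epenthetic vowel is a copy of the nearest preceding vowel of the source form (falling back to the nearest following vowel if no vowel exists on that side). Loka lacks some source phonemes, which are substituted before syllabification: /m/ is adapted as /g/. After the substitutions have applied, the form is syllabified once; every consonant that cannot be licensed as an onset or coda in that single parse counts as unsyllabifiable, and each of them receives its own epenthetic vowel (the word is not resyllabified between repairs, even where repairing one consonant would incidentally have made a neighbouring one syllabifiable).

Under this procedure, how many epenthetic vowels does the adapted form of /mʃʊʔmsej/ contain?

After substitution the input is /gʃʊʔgsej/.
The unsyllabifiable consonants are /g/, /ʔ/, /g/, /j/; each receives one epenthetic vowel.

4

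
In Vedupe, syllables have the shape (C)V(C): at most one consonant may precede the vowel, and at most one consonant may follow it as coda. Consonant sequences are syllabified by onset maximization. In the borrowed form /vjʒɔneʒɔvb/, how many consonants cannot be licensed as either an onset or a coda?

3

The consonants /v/, /j/, /b/ cannot be parsed into a legal (C)V(C) syllable (at most one coda consonant is licensed; onsets are limited to one consonant).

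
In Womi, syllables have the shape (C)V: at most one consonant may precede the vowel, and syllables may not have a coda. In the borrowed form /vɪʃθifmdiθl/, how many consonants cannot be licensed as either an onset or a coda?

Syllabifying with onset maximization leaves /ʃ/, /f/, /m/, /θ/, /l/ stranded (no codas are permitted; onsets are limited to one consonant).

5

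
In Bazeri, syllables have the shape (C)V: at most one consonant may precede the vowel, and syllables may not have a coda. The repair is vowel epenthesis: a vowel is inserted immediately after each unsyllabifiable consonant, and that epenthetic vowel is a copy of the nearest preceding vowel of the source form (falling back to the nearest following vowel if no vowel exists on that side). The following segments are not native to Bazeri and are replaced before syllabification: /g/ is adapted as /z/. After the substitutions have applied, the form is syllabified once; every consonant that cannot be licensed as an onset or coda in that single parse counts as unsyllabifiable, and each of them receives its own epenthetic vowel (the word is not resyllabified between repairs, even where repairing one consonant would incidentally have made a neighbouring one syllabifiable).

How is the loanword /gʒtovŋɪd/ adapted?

Substitution: /g/ → /z/, giving /zʒtovŋɪd/.
The consonants /z/, /ʒ/, /v/, /d/ cannot be parsed into a legal (C)V syllable (no codas are permitted; onsets are limited to one consonant).
Inserting the epenthetic vowel yields /z/ → /zo/, /ʒ/ → /ʒo/, /v/ → /vo/, /d/ → /dɪ/.

zoʒotovoŋɪdɪ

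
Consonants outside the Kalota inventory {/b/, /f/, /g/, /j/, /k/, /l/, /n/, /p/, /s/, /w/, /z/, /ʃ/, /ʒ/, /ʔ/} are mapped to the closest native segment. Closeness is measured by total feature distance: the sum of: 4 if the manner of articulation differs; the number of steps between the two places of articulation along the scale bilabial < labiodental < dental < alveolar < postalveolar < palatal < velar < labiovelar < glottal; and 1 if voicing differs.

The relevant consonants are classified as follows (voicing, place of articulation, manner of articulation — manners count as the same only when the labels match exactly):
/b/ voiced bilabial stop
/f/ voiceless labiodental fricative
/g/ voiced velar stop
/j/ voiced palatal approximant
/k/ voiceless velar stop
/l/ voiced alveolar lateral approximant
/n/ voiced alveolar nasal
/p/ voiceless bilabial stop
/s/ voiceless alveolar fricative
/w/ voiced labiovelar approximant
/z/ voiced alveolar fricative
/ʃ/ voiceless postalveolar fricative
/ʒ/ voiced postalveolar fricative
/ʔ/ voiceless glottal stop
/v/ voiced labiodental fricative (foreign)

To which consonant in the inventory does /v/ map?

f

/f/ is closest: same manner (fricative), place distance 0 (labiodental→labiodental), voicing differs (+1); total 1. Next closest is /z/ at distance 2.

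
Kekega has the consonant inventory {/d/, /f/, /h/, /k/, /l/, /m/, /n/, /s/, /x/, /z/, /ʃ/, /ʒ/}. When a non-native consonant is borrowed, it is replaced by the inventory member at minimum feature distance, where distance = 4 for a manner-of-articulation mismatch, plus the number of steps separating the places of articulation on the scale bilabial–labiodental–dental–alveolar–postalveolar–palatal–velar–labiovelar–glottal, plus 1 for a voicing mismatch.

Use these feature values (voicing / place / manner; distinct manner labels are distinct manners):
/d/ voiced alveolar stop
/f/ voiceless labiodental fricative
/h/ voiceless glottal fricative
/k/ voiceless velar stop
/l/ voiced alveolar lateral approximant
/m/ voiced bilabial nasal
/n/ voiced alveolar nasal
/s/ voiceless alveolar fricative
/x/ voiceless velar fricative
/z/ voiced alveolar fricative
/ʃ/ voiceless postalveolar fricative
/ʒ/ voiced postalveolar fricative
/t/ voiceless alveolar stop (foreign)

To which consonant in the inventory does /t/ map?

/d/ is closest: same manner (stop), place distance 0 (alveolar→alveolar), voicing differs (+1); total 1. Next closest is /k/ at distance 3.

d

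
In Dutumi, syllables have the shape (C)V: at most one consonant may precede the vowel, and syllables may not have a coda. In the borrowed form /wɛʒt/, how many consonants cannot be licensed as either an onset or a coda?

Under (C)V, the unsyllabifiable consonants are /ʒ/, /t/ (no codas are permitted; onsets are limited to one consonant).

2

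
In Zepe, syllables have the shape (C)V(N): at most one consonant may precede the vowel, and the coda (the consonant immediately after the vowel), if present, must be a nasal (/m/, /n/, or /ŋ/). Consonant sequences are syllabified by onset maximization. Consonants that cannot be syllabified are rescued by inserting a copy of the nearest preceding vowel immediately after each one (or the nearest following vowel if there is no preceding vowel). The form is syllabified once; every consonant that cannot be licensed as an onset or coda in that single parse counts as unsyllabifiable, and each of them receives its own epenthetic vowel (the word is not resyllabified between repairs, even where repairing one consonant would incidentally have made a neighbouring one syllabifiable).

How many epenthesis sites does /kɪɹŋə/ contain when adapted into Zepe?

1

The unsyllabifiable consonants are /ɹ/; each receives one epenthetic vowel.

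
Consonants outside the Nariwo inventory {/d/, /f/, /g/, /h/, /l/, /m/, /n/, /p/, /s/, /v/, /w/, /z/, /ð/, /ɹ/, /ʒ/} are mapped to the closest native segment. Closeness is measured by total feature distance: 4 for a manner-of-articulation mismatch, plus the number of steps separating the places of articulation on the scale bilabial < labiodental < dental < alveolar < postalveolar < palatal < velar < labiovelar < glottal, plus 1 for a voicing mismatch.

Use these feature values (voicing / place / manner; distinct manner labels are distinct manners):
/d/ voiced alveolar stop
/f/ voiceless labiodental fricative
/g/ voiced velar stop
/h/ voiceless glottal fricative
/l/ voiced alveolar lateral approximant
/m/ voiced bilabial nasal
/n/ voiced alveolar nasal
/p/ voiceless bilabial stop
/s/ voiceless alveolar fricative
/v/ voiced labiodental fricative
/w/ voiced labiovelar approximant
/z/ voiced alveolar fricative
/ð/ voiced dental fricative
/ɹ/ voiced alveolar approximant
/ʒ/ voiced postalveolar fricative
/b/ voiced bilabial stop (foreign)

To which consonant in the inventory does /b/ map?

/p/ is closest: same manner (stop), place distance 0 (bilabial→bilabial), voicing differs (+1); total 1. Next closest is /d/ at distance 3.

p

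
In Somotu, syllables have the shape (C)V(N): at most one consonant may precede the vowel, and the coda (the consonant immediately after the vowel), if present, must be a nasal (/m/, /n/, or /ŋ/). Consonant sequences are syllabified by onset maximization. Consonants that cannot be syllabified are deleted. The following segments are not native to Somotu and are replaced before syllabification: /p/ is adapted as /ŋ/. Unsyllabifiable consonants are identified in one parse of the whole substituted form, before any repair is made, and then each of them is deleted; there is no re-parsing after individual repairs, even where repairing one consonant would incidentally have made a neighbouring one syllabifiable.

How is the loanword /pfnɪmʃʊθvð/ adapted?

Substitution: /p/ → /ŋ/, giving /ŋfnɪmʃʊθvð/.
The consonants /ŋ/, /f/, /θ/, /v/, /ð/ cannot be parsed into a legal (C)V(N) syllable (only a nasal (/m/, /n/, or /ŋ/) is licensed in coda position; onsets are limited to one consonant).
Deleting the stranded consonants removes /ŋ/, /f/, /θ/, /v/, /ð/.

nɪmʃʊ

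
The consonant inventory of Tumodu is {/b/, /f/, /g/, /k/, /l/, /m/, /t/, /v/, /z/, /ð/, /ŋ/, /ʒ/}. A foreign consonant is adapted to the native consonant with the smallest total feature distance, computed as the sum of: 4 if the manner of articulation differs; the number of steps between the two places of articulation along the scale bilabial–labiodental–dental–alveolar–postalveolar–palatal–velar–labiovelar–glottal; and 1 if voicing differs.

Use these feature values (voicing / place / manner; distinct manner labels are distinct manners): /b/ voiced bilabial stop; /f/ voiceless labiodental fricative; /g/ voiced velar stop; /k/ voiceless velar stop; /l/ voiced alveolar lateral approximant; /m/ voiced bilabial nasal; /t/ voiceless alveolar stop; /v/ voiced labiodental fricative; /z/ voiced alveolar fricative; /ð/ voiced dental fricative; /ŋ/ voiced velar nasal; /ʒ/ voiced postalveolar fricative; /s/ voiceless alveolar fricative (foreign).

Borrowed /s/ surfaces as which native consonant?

z

/z/ is closest: same manner (fricative), place distance 0 (alveolar→alveolar), voicing differs (+1); total 1. Next closest is /f/ at distance 2.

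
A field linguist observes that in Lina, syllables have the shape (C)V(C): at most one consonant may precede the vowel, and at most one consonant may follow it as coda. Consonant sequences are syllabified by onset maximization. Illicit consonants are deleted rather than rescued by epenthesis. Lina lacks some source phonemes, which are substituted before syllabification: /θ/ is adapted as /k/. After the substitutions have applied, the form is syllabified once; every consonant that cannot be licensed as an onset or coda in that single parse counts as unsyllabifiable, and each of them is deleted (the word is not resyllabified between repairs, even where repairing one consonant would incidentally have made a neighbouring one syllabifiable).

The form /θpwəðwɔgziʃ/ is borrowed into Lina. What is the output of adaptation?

wəðwɔgziʃ

Substitution: /θ/ → /k/, giving /kpwəðwɔgziʃ/.
Under (C)V(C), the unsyllabifiable consonants are /k/, /p/ (at most one coda consonant is licensed; onsets are limited to one consonant).
Deletion applies to /k/, /p/.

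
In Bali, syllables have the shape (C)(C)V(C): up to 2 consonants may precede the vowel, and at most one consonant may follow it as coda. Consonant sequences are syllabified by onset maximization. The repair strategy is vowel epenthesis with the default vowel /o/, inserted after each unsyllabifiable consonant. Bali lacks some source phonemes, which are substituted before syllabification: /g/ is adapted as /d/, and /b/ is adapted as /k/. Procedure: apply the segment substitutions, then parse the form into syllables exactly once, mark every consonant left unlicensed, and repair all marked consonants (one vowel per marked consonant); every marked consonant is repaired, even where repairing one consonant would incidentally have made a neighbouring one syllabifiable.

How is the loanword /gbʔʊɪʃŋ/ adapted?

dokʔʊɪʃŋo

Substitution: /g/ → /d/, /b/ → /k/, giving /dkʔʊɪʃŋ/.
Syllabifying with onset maximization leaves /d/, /ŋ/ stranded (at most one coda consonant is licensed; onsets may contain at most 2 consonants).
Epenthesis after each stranded consonant: /d/ → /do/, /ŋ/ → /ŋo/.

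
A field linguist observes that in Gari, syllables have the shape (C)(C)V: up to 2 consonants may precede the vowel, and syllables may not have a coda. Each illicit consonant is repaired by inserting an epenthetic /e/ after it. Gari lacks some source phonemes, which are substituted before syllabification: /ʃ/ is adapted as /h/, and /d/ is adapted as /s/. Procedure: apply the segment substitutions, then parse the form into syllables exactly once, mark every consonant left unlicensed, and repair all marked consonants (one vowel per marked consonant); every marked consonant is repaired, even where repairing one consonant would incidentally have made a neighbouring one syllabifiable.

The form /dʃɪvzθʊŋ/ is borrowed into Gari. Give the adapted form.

shɪvezθʊŋe

Substitution: /d/ → /s/, /ʃ/ → /h/, giving /shɪvzθʊŋ/.
Syllabifying with onset maximization leaves /v/, /ŋ/ stranded (no codas are permitted; onsets may contain at most 2 consonants).
Inserting the epenthetic vowel yields /v/ → /ve/, /ŋ/ → /ŋe/.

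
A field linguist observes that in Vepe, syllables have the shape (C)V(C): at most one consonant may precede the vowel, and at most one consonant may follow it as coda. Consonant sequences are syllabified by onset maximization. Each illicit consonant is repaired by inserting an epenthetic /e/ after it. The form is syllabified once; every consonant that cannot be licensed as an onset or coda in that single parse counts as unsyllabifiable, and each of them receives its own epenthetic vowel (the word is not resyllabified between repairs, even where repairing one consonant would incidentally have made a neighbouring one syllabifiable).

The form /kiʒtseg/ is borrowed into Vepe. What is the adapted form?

kiʒteseg

Syllabifying with onset maximization leaves /t/ stranded (at most one coda consonant is licensed; onsets are limited to one consonant).
Epenthesis after each stranded consonant: /t/ → /te/.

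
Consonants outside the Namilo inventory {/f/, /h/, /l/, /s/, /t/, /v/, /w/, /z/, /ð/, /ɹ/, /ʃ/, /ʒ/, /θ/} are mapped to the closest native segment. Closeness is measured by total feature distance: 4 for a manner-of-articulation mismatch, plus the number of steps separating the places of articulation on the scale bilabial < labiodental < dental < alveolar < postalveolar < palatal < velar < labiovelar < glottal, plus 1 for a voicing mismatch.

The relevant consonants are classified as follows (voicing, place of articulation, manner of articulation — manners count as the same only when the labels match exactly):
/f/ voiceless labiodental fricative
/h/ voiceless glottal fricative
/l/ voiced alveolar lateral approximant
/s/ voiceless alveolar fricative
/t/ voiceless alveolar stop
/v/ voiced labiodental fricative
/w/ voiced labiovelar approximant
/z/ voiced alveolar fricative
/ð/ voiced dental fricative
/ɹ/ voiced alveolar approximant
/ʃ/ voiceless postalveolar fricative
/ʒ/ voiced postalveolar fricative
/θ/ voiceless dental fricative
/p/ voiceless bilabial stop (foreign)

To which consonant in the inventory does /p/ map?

/t/ is closest: same manner (stop), place distance 3 (bilabial→alveolar), same voicing; total 3. Next closest is /f/ at distance 5.

t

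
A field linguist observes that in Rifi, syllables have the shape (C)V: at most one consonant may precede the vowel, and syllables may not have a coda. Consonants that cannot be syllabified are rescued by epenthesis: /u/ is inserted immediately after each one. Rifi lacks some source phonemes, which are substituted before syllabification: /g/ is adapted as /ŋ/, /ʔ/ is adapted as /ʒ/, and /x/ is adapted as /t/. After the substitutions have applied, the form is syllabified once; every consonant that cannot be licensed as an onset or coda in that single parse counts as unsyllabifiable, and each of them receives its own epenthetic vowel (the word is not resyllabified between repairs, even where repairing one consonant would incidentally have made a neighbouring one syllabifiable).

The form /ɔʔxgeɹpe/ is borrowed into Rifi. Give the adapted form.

Substitution: /ʔ/ → /ʒ/, /x/ → /t/, /g/ → /ŋ/, giving /ɔʒtŋeɹpe/.
The consonants /ʒ/, /t/, /ɹ/ cannot be parsed into a legal (C)V syllable (no codas are permitted; onsets are limited to one consonant).
Epenthesis after each stranded consonant: /ʒ/ → /ʒu/, /t/ → /tu/, /ɹ/ → /ɹu/.

ɔʒutuŋeɹupe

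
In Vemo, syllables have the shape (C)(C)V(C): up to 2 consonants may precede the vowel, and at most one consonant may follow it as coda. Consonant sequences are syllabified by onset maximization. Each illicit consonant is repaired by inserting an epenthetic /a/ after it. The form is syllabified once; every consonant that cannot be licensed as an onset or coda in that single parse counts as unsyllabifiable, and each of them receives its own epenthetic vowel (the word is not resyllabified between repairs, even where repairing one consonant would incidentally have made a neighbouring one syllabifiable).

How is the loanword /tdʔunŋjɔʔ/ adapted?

tadʔunŋjɔʔ

Syllabifying with onset maximization leaves /t/ stranded (at most one coda consonant is licensed; onsets may contain at most 2 consonants).
Epenthesis after each stranded consonant: /t/ → /ta/.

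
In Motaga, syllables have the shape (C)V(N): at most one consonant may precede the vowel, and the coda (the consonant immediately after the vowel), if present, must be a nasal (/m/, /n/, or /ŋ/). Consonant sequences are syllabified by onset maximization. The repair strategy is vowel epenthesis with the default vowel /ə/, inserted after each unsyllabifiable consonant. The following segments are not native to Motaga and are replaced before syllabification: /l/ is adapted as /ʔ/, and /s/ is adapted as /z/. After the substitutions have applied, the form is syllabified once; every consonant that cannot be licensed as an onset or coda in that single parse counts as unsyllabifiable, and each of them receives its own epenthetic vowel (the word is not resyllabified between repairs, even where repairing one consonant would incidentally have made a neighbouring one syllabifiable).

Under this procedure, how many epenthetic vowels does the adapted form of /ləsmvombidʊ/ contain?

After substitution the input is /ʔəzmvombidʊ/.
The unsyllabifiable consonants are /z/, /m/; each receives one epenthetic vowel.

2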